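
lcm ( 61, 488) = 488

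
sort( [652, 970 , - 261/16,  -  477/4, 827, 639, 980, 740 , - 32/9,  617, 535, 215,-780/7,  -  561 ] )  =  [ - 561, - 477/4,- 780/7 , - 261/16, - 32/9, 215, 535, 617,  639 , 652, 740, 827,  970 , 980]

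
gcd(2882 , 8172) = 2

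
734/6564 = 367/3282  =  0.11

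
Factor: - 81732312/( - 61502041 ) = 2^3*3^2*1135171^1*61502041^ ( - 1 )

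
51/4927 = 51/4927 = 0.01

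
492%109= 56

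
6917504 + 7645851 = 14563355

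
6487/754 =8 + 35/58 = 8.60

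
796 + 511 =1307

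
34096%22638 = 11458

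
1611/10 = 161+1/10=161.10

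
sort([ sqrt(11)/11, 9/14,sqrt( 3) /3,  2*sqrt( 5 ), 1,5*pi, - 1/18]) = [ - 1/18, sqrt( 11) /11  ,  sqrt( 3)/3,  9/14,  1, 2*sqrt( 5),5*pi]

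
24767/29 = 24767/29 = 854.03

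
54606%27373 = 27233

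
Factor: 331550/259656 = 2^( - 2)*3^( - 1)*5^2*19^1*31^( - 1 ) = 475/372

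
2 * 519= 1038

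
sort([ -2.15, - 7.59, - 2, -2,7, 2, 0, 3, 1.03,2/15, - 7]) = [ - 7.59, - 7,  -  2.15, - 2, - 2, 0, 2/15, 1.03,  2,3, 7] 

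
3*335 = 1005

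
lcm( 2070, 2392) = 107640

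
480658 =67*7174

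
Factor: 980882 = 2^1*7^2*10009^1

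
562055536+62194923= 624250459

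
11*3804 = 41844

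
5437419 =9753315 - 4315896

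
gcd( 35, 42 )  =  7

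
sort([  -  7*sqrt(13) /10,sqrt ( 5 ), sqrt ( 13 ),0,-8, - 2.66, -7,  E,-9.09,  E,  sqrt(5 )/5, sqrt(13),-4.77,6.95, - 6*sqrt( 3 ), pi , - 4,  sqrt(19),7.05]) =[ - 6*sqrt(3), - 9.09,-8  ,  -  7,-4.77,-4, -2.66 ,  -  7*sqrt(13)/10,0,  sqrt( 5)/5,sqrt(5 ), E, E, pi,sqrt( 13),sqrt( 13), sqrt ( 19 ), 6.95,7.05 ] 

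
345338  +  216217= 561555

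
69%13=4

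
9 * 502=4518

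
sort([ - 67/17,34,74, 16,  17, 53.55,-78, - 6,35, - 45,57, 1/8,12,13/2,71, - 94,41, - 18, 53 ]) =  [-94,-78,  -  45, - 18,-6, - 67/17,  1/8,13/2, 12,16 , 17,34, 35,41,53,  53.55,57,71, 74 ] 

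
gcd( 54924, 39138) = 6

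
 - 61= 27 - 88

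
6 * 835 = 5010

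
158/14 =79/7 = 11.29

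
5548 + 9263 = 14811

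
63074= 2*31537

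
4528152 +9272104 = 13800256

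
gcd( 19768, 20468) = 28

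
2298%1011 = 276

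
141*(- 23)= - 3243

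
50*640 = 32000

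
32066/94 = 16033/47 = 341.13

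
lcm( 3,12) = 12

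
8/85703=8/85703  =  0.00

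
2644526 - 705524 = 1939002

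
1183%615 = 568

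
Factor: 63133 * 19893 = 1255904769=   3^1*7^1*19^1*29^1*311^1 * 349^1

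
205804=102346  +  103458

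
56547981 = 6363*8887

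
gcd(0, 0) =0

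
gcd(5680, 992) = 16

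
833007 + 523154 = 1356161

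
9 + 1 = 10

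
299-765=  - 466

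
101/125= 101/125  =  0.81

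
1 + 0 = 1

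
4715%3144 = 1571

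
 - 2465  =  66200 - 68665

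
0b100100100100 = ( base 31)2DF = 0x924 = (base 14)bd2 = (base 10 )2340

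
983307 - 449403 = 533904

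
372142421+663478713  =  1035621134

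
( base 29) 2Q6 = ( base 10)2442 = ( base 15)ACC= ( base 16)98a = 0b100110001010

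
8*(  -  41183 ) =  - 329464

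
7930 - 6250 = 1680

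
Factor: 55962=2^1*3^2*3109^1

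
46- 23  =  23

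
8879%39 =26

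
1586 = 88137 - 86551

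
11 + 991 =1002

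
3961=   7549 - 3588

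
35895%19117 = 16778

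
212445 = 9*23605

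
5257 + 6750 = 12007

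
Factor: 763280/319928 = 470/197  =  2^1*5^1 * 47^1*197^(-1 ) 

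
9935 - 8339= 1596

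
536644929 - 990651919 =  - 454006990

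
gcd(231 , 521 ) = 1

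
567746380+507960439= 1075706819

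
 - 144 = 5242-5386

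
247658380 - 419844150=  - 172185770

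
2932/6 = 1466/3=488.67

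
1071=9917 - 8846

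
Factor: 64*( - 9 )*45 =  - 2^6 * 3^4*5^1 = - 25920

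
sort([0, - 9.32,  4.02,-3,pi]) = [-9.32, - 3,0,pi,  4.02 ] 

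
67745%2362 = 1609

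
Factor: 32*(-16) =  - 512 = -2^9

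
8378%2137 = 1967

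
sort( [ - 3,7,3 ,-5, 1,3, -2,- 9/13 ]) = [ - 5, - 3,-2 , - 9/13,1,3,3, 7]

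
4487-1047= 3440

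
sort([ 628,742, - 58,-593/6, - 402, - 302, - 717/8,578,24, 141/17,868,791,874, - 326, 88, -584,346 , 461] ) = [-584, - 402, - 326, - 302,-593/6,- 717/8 , - 58,141/17, 24 , 88,346,461,578,628,742,  791, 868,874 ] 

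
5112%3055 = 2057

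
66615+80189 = 146804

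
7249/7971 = 7249/7971 = 0.91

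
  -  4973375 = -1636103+  -  3337272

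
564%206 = 152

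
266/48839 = 38/6977 = 0.01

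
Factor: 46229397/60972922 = 2^( - 1 ) * 3^1 * 67^1 * 127^1 *1811^1 *30486461^( - 1)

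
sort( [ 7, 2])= [ 2, 7] 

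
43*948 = 40764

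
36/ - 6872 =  - 1 + 1709/1718 = - 0.01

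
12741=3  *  4247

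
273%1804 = 273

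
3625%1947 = 1678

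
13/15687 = 13/15687 = 0.00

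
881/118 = 7 + 55/118 = 7.47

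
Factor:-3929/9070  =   - 2^( - 1)*5^(-1)*907^( - 1)*3929^1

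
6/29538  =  1/4923 = 0.00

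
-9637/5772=  -  2+1907/5772 = - 1.67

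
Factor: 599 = 599^1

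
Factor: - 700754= -2^1*350377^1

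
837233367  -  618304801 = 218928566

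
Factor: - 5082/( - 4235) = 2^1*3^1*5^( - 1 )  =  6/5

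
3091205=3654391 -563186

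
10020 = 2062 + 7958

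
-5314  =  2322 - 7636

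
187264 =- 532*(-352)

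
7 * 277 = 1939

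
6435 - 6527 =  - 92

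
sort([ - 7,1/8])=[ - 7 , 1/8 ]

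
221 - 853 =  - 632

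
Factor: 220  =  2^2* 5^1*11^1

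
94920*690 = 65494800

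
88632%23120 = 19272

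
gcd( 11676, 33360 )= 1668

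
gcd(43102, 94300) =46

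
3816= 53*72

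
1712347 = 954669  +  757678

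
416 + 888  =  1304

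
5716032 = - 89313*( - 64 )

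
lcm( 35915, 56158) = 3088690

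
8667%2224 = 1995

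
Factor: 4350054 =2^1*  3^1*725009^1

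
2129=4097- 1968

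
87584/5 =17516 + 4/5 = 17516.80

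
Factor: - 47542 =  - 2^1*11^1*2161^1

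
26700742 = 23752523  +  2948219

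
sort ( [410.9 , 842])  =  [ 410.9, 842]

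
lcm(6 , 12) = 12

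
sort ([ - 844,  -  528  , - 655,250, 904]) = [ - 844, - 655,- 528, 250, 904 ]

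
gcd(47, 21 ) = 1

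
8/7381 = 8/7381 = 0.00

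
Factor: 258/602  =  3^1*7^ ( - 1 ) = 3/7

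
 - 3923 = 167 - 4090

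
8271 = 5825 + 2446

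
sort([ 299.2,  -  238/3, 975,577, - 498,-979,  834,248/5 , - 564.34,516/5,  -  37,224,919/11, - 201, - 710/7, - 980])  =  [ - 980, - 979, - 564.34,- 498, - 201,- 710/7, - 238/3,- 37,248/5, 919/11,516/5,224,299.2, 577,834,975]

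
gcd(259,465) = 1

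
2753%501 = 248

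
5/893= 5/893 = 0.01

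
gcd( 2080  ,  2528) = 32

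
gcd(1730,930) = 10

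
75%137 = 75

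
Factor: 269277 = 3^1*89759^1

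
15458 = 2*7729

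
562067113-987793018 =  - 425725905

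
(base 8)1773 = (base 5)13034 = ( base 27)1ak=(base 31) 11R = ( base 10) 1019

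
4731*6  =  28386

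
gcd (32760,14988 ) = 12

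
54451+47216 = 101667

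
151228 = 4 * 37807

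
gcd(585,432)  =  9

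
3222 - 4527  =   - 1305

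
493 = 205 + 288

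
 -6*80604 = -483624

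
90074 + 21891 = 111965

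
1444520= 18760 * 77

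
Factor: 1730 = 2^1 * 5^1*173^1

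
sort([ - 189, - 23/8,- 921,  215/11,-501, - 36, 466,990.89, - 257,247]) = [  -  921,-501 , - 257, - 189, - 36, - 23/8,215/11,  247,466, 990.89] 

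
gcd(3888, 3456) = 432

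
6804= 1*6804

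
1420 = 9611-8191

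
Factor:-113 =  - 113^1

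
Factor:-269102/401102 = -13^( - 1) * 197^1 * 683^1*15427^ ( - 1) = - 134551/200551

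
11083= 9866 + 1217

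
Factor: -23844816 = -2^4*3^2*165589^1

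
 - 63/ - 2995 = 63/2995  =  0.02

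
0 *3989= 0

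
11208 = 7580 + 3628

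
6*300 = 1800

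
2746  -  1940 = 806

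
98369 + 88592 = 186961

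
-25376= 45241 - 70617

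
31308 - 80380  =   - 49072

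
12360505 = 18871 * 655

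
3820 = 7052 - 3232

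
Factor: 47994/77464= 57/92 = 2^( - 2)*3^1*19^1*23^( - 1 ) 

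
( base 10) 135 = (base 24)5F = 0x87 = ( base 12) b3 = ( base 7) 252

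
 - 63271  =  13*( - 4867 ) 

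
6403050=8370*765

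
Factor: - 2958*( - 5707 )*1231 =20780887686 = 2^1*3^1  *  13^1*17^1*29^1 * 439^1*1231^1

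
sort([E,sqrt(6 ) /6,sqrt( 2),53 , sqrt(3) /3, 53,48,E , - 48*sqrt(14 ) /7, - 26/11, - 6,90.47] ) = [-48*sqrt( 14)/7, - 6,  -  26/11, sqrt( 6) /6, sqrt(3)/3,sqrt (2),E,E, 48 , 53,53 , 90.47]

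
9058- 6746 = 2312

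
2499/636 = 3+197/212 = 3.93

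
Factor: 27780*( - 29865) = -829649700= - 2^2*3^2*5^2*11^1*181^1*463^1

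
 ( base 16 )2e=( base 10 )46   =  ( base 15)31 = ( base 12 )3a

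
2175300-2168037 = 7263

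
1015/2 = 1015/2 = 507.50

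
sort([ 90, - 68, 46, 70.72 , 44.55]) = [ - 68 , 44.55, 46 , 70.72,90]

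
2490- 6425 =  - 3935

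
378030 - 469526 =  - 91496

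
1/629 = 1/629  =  0.00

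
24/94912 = 3/11864  =  0.00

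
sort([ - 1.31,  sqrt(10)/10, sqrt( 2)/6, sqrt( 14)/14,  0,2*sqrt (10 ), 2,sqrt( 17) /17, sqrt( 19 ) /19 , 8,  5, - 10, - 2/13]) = [-10,-1.31 ,-2/13, 0,sqrt( 19 )/19 , sqrt( 2 )/6, sqrt (17)/17,  sqrt(14)/14, sqrt( 10) /10, 2,  5,  2*sqrt( 10), 8] 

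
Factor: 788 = 2^2 *197^1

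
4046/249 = 16 + 62/249 = 16.25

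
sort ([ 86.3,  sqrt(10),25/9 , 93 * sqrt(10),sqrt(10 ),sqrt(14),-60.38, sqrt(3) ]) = [  -  60.38,  sqrt(3 ),25/9,sqrt( 10),sqrt(10), sqrt( 14 ),86.3, 93*sqrt( 10 ) ]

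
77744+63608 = 141352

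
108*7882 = 851256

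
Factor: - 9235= -5^1*1847^1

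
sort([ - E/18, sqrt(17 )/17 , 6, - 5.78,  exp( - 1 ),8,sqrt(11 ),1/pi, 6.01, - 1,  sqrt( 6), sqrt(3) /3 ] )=[-5.78, -1,  -  E/18,sqrt( 17)/17,1/pi,exp(-1 ),  sqrt(3)/3, sqrt(6),sqrt(11 ),6, 6.01,8]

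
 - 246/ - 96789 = 82/32263 = 0.00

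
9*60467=544203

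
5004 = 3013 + 1991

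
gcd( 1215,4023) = 27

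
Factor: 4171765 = 5^1 * 13^2 * 4937^1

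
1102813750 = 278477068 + 824336682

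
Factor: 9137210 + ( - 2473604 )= 6663606 = 2^1*3^1*23^1*109^1*443^1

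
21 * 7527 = 158067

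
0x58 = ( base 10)88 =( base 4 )1120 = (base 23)3J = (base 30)2S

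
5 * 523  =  2615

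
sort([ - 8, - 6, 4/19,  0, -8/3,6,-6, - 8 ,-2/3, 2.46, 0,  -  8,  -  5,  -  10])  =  [ - 10, - 8, -8,-8, - 6, - 6, - 5, - 8/3, - 2/3, 0,0,4/19, 2.46, 6]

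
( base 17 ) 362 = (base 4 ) 33023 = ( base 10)971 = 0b1111001011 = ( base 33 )te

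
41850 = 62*675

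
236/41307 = 236/41307=0.01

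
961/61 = 961/61 = 15.75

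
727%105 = 97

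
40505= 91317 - 50812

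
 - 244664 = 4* ( - 61166 ) 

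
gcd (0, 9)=9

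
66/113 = 66/113=0.58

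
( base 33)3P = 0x7c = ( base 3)11121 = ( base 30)44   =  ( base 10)124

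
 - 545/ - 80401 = 545/80401=   0.01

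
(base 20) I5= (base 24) f5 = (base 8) 555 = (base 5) 2430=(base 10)365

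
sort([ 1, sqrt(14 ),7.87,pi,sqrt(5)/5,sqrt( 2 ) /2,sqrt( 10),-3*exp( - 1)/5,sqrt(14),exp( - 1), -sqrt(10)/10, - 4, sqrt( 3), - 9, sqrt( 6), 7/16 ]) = [ - 9, - 4, - sqrt( 10)/10, - 3*exp( - 1)/5, exp( - 1), 7/16, sqrt( 5)/5,sqrt( 2)/2,1,sqrt( 3 ) , sqrt(6 ),pi, sqrt( 10),sqrt( 14), sqrt ( 14), 7.87 ] 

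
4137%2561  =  1576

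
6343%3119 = 105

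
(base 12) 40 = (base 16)30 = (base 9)53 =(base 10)48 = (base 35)1D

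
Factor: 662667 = 3^1*220889^1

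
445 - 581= -136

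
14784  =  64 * 231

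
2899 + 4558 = 7457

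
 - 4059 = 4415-8474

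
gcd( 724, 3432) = 4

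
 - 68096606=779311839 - 847408445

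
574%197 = 180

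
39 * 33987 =1325493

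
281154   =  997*282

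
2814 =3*938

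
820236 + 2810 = 823046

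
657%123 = 42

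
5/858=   5/858   =  0.01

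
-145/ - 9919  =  145/9919=0.01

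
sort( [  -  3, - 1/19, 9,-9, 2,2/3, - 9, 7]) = [ -9,-9,-3, - 1/19,  2/3, 2, 7,9]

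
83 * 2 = 166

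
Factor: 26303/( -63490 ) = -29/70 = -  2^( - 1)*5^(-1)*7^( - 1)*29^1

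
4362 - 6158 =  - 1796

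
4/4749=4/4749 = 0.00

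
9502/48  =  197+23/24  =  197.96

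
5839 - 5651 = 188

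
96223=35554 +60669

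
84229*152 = 12802808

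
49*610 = 29890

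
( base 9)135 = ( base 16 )71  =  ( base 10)113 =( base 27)45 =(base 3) 11012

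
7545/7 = 1077 + 6/7 = 1077.86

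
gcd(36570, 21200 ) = 530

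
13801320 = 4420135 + 9381185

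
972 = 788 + 184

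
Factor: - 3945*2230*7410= - 65188363500 = - 2^2*3^2*5^3*13^1*19^1*223^1*263^1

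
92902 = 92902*1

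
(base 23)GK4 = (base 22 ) i9i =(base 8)21340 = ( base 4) 2023200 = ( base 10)8928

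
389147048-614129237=-224982189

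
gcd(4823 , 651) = 7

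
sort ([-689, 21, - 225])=[ - 689, -225, 21] 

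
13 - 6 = 7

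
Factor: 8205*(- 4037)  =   - 3^1 *5^1*11^1 * 367^1 * 547^1 = - 33123585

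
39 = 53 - 14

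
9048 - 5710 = 3338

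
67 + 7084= 7151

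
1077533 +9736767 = 10814300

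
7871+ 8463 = 16334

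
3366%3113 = 253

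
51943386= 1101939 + 50841447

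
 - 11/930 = - 1 + 919/930 = -  0.01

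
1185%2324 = 1185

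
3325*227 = 754775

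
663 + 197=860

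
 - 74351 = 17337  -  91688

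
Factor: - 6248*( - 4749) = 29671752 = 2^3*3^1*11^1*71^1*1583^1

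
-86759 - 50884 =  - 137643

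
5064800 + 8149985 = 13214785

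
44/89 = 44/89 = 0.49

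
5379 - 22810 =-17431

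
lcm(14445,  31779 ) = 158895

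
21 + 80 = 101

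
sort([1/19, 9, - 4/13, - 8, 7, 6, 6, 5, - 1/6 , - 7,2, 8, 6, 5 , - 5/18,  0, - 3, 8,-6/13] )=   [ - 8, - 7, - 3, - 6/13, - 4/13,- 5/18, - 1/6, 0,  1/19,2, 5, 5, 6, 6, 6, 7,8, 8, 9 ] 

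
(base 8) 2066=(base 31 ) 13O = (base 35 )US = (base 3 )1110221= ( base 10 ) 1078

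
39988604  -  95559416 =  - 55570812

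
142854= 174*821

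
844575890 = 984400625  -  139824735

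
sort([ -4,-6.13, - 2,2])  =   [ - 6.13,-4 ,- 2,2 ]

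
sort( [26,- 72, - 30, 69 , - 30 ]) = [- 72,  -  30,-30 , 26, 69]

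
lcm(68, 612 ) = 612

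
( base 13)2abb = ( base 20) FBI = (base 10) 6238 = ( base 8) 14136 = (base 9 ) 8501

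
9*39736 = 357624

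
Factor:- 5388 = - 2^2*3^1*449^1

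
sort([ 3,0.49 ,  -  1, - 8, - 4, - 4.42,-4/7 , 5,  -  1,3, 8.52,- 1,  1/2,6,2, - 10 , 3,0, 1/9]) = [-10,-8, - 4.42, - 4,-1, -1,-1, - 4/7 , 0, 1/9,0.49,  1/2,  2,3, 3, 3,5,  6, 8.52]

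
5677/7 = 811  =  811.00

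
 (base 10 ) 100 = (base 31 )37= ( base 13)79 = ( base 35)2U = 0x64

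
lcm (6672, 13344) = 13344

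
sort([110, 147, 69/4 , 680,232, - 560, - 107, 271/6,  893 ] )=[ - 560, - 107, 69/4,271/6, 110 , 147, 232 , 680, 893]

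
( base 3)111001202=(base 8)22464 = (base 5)301044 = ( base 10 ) 9524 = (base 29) B9C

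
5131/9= 5131/9 = 570.11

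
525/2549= 525/2549  =  0.21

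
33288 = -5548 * ( - 6 )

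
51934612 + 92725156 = 144659768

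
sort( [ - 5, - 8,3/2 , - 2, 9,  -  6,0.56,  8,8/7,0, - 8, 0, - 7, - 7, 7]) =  [ - 8,  -  8, - 7 , - 7, - 6, - 5, - 2, 0,  0,0.56,8/7,3/2,7,8,9] 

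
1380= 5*276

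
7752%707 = 682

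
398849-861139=-462290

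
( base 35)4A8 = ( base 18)g42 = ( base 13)2516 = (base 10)5258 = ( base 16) 148A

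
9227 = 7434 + 1793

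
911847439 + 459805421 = 1371652860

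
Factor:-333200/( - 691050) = 2^3*3^(-1)*7^2*271^( - 1 ) = 392/813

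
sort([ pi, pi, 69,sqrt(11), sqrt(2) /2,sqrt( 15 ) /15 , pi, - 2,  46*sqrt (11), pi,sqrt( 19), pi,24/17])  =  [  -  2,  sqrt(15) /15, sqrt( 2) /2,24/17,  pi,  pi,  pi, pi,pi, sqrt( 11 ), sqrt( 19),69,  46 * sqrt(11)]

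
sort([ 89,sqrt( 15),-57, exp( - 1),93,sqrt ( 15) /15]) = [ - 57,sqrt(15)/15,exp( - 1 ) , sqrt( 15),89, 93 ]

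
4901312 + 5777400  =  10678712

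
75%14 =5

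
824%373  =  78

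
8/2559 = 8/2559= 0.00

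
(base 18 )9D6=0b110001010100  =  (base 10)3156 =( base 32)32K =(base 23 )5M5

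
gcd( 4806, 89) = 89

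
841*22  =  18502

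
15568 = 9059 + 6509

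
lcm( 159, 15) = 795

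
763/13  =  58 + 9/13 = 58.69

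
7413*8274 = 61335162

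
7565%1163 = 587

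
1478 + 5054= 6532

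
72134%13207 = 6099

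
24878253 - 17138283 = 7739970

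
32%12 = 8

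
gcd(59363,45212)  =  89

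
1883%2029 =1883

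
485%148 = 41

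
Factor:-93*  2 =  - 2^1*3^1*31^1=-  186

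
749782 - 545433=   204349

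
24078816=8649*2784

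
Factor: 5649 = 3^1*7^1 *269^1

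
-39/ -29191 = 39/29191 = 0.00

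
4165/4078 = 1 + 87/4078 = 1.02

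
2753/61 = 2753/61 = 45.13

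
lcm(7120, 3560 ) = 7120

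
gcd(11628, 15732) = 684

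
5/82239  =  5/82239 = 0.00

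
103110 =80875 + 22235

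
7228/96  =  1807/24= 75.29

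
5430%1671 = 417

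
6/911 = 6/911 = 0.01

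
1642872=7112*231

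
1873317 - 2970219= - 1096902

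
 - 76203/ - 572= 133 + 127/572 = 133.22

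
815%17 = 16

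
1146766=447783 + 698983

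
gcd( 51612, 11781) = 561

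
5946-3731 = 2215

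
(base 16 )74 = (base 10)116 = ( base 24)4k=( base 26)4C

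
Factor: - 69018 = -2^1*3^1*11503^1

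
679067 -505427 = 173640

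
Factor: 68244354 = 2^1*3^2*37^1*43^1*2383^1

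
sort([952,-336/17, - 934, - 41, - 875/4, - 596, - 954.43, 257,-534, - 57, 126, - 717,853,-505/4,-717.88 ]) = [ - 954.43, - 934, - 717.88 , - 717, - 596,  -  534,-875/4, - 505/4, -57, - 41, - 336/17,126, 257,853,952]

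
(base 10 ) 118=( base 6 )314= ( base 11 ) A8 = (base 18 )6A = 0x76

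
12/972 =1/81 = 0.01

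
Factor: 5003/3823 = 3823^ (-1)*5003^1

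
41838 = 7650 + 34188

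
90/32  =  2 + 13/16= 2.81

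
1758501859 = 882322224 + 876179635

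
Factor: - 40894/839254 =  - 20447/419627 = - 7^1*13^(-3) * 23^1 * 127^1*191^(-1)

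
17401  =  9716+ 7685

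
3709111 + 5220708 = 8929819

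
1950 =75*26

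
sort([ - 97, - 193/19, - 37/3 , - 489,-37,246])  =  [ - 489, - 97, - 37, - 37/3, - 193/19, 246 ] 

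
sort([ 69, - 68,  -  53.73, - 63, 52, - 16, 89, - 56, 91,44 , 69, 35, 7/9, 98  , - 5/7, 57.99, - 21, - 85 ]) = [ - 85,- 68 , - 63,-56, - 53.73, - 21, - 16, - 5/7,  7/9, 35, 44,52,57.99, 69, 69,89, 91, 98 ] 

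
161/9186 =161/9186= 0.02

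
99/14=99/14 = 7.07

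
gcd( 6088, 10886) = 2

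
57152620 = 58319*980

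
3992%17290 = 3992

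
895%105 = 55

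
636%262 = 112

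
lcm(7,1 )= 7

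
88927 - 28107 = 60820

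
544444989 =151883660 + 392561329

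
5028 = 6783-1755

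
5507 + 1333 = 6840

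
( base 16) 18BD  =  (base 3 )22200120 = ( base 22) d1j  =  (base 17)14f9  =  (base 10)6333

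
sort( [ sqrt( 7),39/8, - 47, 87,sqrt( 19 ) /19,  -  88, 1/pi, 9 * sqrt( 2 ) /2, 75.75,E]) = [ - 88, - 47,sqrt( 19)/19, 1/pi, sqrt( 7),  E,39/8, 9 * sqrt(2)/2, 75.75,87]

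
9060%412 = 408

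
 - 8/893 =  - 1 + 885/893 = - 0.01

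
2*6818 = 13636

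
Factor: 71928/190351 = 2^3*3^5*7^( - 1 )*37^1 *71^( - 1 )*383^( - 1 ) 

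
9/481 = 9/481 = 0.02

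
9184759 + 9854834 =19039593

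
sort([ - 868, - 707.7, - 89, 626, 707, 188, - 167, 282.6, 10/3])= [ - 868,  -  707.7, - 167, - 89, 10/3,  188, 282.6, 626,707]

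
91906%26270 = 13096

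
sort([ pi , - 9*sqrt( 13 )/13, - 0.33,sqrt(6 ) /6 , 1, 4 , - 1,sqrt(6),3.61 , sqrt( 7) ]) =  [ - 9*sqrt ( 13 )/13, - 1, - 0.33,sqrt ( 6)/6, 1, sqrt(6 ),sqrt(7), pi,3.61,4 ]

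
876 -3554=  - 2678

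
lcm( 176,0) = 0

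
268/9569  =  268/9569 = 0.03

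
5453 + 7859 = 13312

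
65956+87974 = 153930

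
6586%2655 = 1276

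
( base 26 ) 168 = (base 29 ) ss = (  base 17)2F7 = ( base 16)348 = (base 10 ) 840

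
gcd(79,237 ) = 79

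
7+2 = 9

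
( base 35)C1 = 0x1a5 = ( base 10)421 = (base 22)j3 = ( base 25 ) gl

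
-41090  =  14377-55467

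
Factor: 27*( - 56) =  - 1512= - 2^3*3^3*7^1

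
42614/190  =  21307/95 = 224.28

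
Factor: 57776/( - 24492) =- 2^2*3^(-1 )*13^( - 1)*23^1= - 92/39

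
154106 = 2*77053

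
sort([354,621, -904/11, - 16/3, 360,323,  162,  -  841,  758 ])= [ - 841,  -  904/11, - 16/3, 162, 323, 354,360, 621,758]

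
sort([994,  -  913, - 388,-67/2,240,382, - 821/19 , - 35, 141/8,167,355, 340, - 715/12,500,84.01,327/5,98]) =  [  -  913,  -  388, - 715/12, - 821/19,- 35, - 67/2,141/8, 327/5, 84.01,  98,167,240, 340,355 , 382,500,994 ] 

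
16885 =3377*5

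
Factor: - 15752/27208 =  - 11^1*19^(-1 )  =  -11/19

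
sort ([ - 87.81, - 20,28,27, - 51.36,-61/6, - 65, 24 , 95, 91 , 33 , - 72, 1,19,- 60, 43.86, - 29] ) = [ - 87.81, - 72,- 65, - 60, - 51.36 , - 29, - 20, - 61/6,  1, 19,  24,  27, 28 , 33, 43.86, 91,95] 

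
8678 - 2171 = 6507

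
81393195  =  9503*8565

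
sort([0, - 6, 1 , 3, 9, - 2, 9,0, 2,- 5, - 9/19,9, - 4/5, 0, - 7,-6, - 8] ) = [ - 8, - 7, - 6, - 6, - 5, - 2, - 4/5 ,-9/19, 0,0, 0,  1,2, 3, 9, 9, 9] 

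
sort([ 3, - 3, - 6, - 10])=[-10, - 6,-3, 3 ] 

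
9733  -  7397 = 2336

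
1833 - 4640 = - 2807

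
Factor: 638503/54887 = 7^( - 1)*17^1*23^2*71^1*7841^(  -  1 ) 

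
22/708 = 11/354 = 0.03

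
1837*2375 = 4362875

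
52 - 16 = 36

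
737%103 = 16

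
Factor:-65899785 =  - 3^1 * 5^1* 7^1*627617^1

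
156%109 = 47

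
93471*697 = 65149287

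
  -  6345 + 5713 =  - 632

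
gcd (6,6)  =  6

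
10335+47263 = 57598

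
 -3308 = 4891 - 8199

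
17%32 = 17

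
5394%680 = 634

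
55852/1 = 55852 = 55852.00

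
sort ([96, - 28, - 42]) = [ - 42,-28, 96]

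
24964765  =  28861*865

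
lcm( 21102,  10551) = 21102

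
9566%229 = 177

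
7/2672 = 7/2672 = 0.00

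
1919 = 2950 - 1031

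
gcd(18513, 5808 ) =363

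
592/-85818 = -296/42909 =- 0.01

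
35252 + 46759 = 82011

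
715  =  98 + 617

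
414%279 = 135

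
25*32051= 801275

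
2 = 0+2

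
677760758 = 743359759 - 65599001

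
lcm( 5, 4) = 20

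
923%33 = 32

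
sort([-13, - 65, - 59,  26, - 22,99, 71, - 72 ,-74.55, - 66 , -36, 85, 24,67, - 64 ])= [-74.55 ,  -  72, - 66, - 65, - 64, - 59 , - 36,-22,-13, 24, 26, 67, 71, 85,  99]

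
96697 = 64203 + 32494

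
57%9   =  3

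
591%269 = 53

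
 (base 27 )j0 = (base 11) 427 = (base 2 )1000000001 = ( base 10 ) 513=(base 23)m7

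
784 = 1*784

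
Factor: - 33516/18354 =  -2^1*3^1*7^1*23^( - 1 ) = - 42/23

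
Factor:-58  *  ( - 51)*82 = 2^2*3^1*17^1*29^1*41^1 = 242556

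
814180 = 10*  81418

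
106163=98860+7303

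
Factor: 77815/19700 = 2^( - 2)*5^(  -  1 )*79^1 = 79/20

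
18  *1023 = 18414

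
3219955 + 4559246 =7779201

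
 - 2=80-82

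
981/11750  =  981/11750 = 0.08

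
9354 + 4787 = 14141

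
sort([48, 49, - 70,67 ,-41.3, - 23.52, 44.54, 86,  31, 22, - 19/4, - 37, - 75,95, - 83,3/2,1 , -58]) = [ - 83, - 75  ,-70, - 58, - 41.3, - 37, - 23.52 , - 19/4,  1, 3/2,22 , 31,44.54, 48 , 49, 67 , 86,95]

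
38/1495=38/1495 = 0.03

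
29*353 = 10237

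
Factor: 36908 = 2^2 * 9227^1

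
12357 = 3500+8857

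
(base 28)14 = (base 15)22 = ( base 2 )100000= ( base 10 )32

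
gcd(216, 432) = 216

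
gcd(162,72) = 18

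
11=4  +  7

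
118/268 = 59/134 = 0.44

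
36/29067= 12/9689 = 0.00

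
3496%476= 164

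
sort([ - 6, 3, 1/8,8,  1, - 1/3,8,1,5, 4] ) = [ - 6, - 1/3,1/8 , 1 , 1, 3,4, 5,8,8 ]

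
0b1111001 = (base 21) 5G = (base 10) 121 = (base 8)171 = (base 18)6d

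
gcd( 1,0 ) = 1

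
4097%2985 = 1112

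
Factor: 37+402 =439^1 = 439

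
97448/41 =2376 + 32/41= 2376.78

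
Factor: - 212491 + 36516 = - 175975=-5^2*7039^1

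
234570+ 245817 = 480387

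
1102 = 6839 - 5737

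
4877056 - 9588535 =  - 4711479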